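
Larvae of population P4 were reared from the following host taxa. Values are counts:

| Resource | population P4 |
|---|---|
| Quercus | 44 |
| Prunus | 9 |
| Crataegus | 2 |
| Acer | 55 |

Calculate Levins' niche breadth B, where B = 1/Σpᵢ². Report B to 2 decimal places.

2.40

Proportions for population P4 (n=110): 44/110=0.4000, 9/110=0.0818, 2/110=0.0182, 55/110=0.5000
Σpᵢ² = 0.4000² + 0.0818² + 0.0182² + 0.5000² = 0.160000 + 0.006691 + 0.000331 + 0.250000 = 0.417022
B = 1 / 0.417022 = 2.3980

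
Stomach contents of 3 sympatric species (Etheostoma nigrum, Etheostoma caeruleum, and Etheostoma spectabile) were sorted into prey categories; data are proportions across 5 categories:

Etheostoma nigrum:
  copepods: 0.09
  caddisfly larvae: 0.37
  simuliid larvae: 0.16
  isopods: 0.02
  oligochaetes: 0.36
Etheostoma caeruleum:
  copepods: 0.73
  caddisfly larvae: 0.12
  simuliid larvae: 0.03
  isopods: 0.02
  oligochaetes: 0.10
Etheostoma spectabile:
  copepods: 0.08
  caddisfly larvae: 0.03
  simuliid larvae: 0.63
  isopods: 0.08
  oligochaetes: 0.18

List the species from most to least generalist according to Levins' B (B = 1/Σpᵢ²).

Etheostoma nigrum > Etheostoma spectabile > Etheostoma caeruleum

Σp_nigrᵢ² = 0.09² + 0.37² + 0.16² + 0.02² + 0.36² = 0.0081 + 0.1369 + 0.0256 + 0.0004 + 0.1296 = 0.3006
B_nigr = 1 / 0.3006 = 3.3267
Σp_caerᵢ² = 0.73² + 0.12² + 0.03² + 0.02² + 0.10² = 0.5329 + 0.0144 + 0.0009 + 0.0004 + 0.0100 = 0.5586
B_caer = 1 / 0.5586 = 1.7902
Σp_specᵢ² = 0.08² + 0.03² + 0.63² + 0.08² + 0.18² = 0.0064 + 0.0009 + 0.3969 + 0.0064 + 0.0324 = 0.4430
B_spec = 1 / 0.4430 = 2.2573
Ranking by B (broadest → narrowest): Etheostoma nigrum (3.33) > Etheostoma spectabile (2.26) > Etheostoma caeruleum (1.79)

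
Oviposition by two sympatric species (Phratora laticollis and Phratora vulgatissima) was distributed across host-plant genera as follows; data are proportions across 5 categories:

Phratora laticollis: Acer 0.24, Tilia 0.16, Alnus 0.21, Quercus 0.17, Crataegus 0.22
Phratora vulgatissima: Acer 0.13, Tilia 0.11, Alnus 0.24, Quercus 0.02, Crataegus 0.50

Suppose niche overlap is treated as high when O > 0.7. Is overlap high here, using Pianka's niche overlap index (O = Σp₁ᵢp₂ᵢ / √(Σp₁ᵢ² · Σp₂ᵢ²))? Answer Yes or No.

Σ p₁ᵢp₂ᵢ = 0.0312 + 0.0176 + 0.0504 + 0.0034 + 0.1100 = 0.2126
Σp_1ᵢ² = 0.24² + 0.16² + 0.21² + 0.17² + 0.22² = 0.0576 + 0.0256 + 0.0441 + 0.0289 + 0.0484 = 0.2046
Σp_2ᵢ² = 0.13² + 0.11² + 0.24² + 0.02² + 0.50² = 0.0169 + 0.0121 + 0.0576 + 0.0004 + 0.2500 = 0.3370
O = 0.2126 / √(0.2046 × 0.3370) = 0.2126 / 0.26258 = 0.8097
O = 0.8097 > 0.7 → Yes.

Yes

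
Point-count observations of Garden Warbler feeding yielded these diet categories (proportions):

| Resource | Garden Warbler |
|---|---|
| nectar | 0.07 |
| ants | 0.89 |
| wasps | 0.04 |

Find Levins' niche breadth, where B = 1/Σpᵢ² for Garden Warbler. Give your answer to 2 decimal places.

1.25

Σpᵢ² = 0.07² + 0.89² + 0.04² = 0.0049 + 0.7921 + 0.0016 = 0.7986
B = 1 / 0.7986 = 1.2522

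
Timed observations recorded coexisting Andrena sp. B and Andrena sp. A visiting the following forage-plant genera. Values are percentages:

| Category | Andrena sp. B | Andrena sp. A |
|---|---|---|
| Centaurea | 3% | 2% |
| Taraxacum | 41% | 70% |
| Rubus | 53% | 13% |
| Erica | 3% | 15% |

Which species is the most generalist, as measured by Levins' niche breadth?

Andrena sp. B

Convert percentages to proportions (divide by 100).
Σp_Bᵢ² = 0.03² + 0.41² + 0.53² + 0.03² = 0.0009 + 0.1681 + 0.2809 + 0.0009 = 0.4508
B_B = 1 / 0.4508 = 2.2183
Σp_Aᵢ² = 0.02² + 0.70² + 0.13² + 0.15² = 0.0004 + 0.4900 + 0.0169 + 0.0225 = 0.5298
B_A = 1 / 0.5298 = 1.8875
Highest B → broadest niche (most generalist): Andrena sp. B (B = 2.22).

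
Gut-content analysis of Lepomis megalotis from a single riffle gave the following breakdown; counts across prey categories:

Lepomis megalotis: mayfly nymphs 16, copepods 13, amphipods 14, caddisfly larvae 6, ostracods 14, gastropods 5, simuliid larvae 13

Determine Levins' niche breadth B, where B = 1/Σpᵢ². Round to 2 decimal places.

6.27

Proportions for Lepomis megalotis (n=81): 16/81=0.1975, 13/81=0.1605, 14/81=0.1728, 6/81=0.0741, 14/81=0.1728, 5/81=0.0617, 13/81=0.1605
Σpᵢ² = 0.1975² + 0.1605² + 0.1728² + 0.0741² + 0.1728² + 0.0617² + 0.1605² = 0.039006 + 0.025760 + 0.029860 + 0.005491 + 0.029860 + 0.003807 + 0.025760 = 0.159544
B = 1 / 0.159544 = 6.2679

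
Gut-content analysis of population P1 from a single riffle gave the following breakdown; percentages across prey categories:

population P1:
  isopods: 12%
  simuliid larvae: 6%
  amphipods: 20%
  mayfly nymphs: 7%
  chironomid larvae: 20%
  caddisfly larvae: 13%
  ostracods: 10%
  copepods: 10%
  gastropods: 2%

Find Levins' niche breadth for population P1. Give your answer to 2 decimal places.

Convert percentages to proportions (divide by 100).
Σpᵢ² = 0.12² + 0.06² + 0.20² + 0.07² + 0.20² + 0.13² + 0.10² + 0.10² + 0.02² = 0.0144 + 0.0036 + 0.0400 + 0.0049 + 0.0400 + 0.0169 + 0.0100 + 0.0100 + 0.0004 = 0.1402
B = 1 / 0.1402 = 7.1327

7.13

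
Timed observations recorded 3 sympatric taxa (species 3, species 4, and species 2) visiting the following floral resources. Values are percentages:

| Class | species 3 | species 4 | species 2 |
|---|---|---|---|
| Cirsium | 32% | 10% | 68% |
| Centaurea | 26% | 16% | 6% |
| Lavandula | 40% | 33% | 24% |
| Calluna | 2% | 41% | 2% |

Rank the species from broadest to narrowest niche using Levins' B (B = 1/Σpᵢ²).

Convert percentages to proportions (divide by 100).
Σp_3ᵢ² = 0.32² + 0.26² + 0.40² + 0.02² = 0.1024 + 0.0676 + 0.1600 + 0.0004 = 0.3304
B_3 = 1 / 0.3304 = 3.0266
Σp_4ᵢ² = 0.10² + 0.16² + 0.33² + 0.41² = 0.0100 + 0.0256 + 0.1089 + 0.1681 = 0.3126
B_4 = 1 / 0.3126 = 3.1990
Σp_2ᵢ² = 0.68² + 0.06² + 0.24² + 0.02² = 0.4624 + 0.0036 + 0.0576 + 0.0004 = 0.5240
B_2 = 1 / 0.5240 = 1.9084
Ranking by B (broadest → narrowest): species 4 (3.20) > species 3 (3.03) > species 2 (1.91)

species 4 > species 3 > species 2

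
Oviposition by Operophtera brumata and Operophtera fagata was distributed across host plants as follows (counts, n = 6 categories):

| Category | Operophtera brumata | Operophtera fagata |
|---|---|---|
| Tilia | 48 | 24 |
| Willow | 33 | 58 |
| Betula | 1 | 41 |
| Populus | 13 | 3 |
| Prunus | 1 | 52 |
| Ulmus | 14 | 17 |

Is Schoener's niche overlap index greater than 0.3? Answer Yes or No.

Yes

Proportions for Operophtera brumata (n=110): 48/110=0.4364, 33/110=0.3000, 1/110=0.0091, 13/110=0.1182, 1/110=0.0091, 14/110=0.1273
Proportions for Operophtera fagata (n=195): 24/195=0.1231, 58/195=0.2974, 41/195=0.2103, 3/195=0.0154, 52/195=0.2667, 17/195=0.0872
Σ|p₁ᵢ − p₂ᵢ| = 0.3133 + 0.0026 + 0.2012 + 0.1028 + 0.2576 + 0.0401 = 0.9176
D = 1 − ½ × 0.9176 = 1 − 0.45880 = 0.54120
D = 0.54120 > 0.3 → Yes.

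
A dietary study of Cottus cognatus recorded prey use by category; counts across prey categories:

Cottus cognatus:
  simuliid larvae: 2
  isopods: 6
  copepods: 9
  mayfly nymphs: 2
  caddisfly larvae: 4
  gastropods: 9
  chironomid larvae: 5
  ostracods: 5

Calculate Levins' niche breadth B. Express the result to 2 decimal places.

6.49

Proportions for Cottus cognatus (n=42): 2/42=0.0476, 6/42=0.1429, 9/42=0.2143, 2/42=0.0476, 4/42=0.0952, 9/42=0.2143, 5/42=0.1190, 5/42=0.1190
Σpᵢ² = 0.0476² + 0.1429² + 0.2143² + 0.0476² + 0.0952² + 0.2143² + 0.1190² + 0.1190² = 0.002266 + 0.020420 + 0.045924 + 0.002266 + 0.009063 + 0.045924 + 0.014161 + 0.014161 = 0.154185
B = 1 / 0.154185 = 6.4857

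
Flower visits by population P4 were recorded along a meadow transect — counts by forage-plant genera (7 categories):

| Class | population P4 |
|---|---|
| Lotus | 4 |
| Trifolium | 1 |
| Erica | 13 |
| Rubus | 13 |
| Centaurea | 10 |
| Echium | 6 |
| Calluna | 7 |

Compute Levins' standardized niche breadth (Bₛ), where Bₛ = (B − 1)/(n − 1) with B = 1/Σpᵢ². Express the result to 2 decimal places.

0.73

Proportions for population P4 (n=54): 4/54=0.0741, 1/54=0.0185, 13/54=0.2407, 13/54=0.2407, 10/54=0.1852, 6/54=0.1111, 7/54=0.1296
Σpᵢ² = 0.0741² + 0.0185² + 0.2407² + 0.2407² + 0.1852² + 0.1111² + 0.1296² = 0.005491 + 0.000342 + 0.057936 + 0.057936 + 0.034299 + 0.012343 + 0.016796 = 0.185143
B = 1 / 0.185143 = 5.4012
Bₛ = (B − 1)/(n − 1) = (5.4012 − 1)/(7 − 1) = 4.4012/6 = 0.7335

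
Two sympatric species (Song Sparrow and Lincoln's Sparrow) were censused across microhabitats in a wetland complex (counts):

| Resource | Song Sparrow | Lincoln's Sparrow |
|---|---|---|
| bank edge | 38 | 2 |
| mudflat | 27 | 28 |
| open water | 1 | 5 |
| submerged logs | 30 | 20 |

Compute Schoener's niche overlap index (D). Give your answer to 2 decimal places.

0.64

Proportions for Song Sparrow (n=96): 38/96=0.3958, 27/96=0.2813, 1/96=0.0104, 30/96=0.3125
Proportions for Lincoln's Sparrow (n=55): 2/55=0.0364, 28/55=0.5091, 5/55=0.0909, 20/55=0.3636
Σ|p₁ᵢ − p₂ᵢ| = 0.3594 + 0.2278 + 0.0805 + 0.0511 = 0.7188
D = 1 − ½ × 0.7188 = 1 − 0.35940 = 0.64060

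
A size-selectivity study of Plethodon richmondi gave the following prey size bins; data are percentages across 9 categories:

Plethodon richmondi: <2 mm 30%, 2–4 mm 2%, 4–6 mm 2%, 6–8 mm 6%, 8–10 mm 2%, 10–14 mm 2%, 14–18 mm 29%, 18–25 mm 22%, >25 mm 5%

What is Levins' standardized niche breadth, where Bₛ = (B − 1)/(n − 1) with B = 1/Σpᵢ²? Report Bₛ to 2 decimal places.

Convert percentages to proportions (divide by 100).
Σpᵢ² = 0.30² + 0.02² + 0.02² + 0.06² + 0.02² + 0.02² + 0.29² + 0.22² + 0.05² = 0.0900 + 0.0004 + 0.0004 + 0.0036 + 0.0004 + 0.0004 + 0.0841 + 0.0484 + 0.0025 = 0.2302
B = 1 / 0.2302 = 4.3440
Bₛ = (B − 1)/(n − 1) = (4.3440 − 1)/(9 − 1) = 3.3440/8 = 0.4180

0.42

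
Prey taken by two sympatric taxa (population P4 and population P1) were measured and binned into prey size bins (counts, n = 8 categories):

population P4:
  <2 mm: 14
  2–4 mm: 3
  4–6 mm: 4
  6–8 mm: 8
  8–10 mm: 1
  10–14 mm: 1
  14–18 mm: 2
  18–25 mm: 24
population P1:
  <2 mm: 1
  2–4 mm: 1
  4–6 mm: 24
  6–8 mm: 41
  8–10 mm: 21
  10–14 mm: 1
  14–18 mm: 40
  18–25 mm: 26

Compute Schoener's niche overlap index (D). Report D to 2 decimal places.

0.45

Proportions for population P4 (n=57): 14/57=0.2456, 3/57=0.0526, 4/57=0.0702, 8/57=0.1404, 1/57=0.0175, 1/57=0.0175, 2/57=0.0351, 24/57=0.4211
Proportions for population P1 (n=155): 1/155=0.0065, 1/155=0.0065, 24/155=0.1548, 41/155=0.2645, 21/155=0.1355, 1/155=0.0065, 40/155=0.2581, 26/155=0.1677
Σ|p₁ᵢ − p₂ᵢ| = 0.2391 + 0.0461 + 0.0846 + 0.1241 + 0.1180 + 0.0110 + 0.2230 + 0.2534 = 1.0993
D = 1 − ½ × 1.0993 = 1 − 0.54965 = 0.45035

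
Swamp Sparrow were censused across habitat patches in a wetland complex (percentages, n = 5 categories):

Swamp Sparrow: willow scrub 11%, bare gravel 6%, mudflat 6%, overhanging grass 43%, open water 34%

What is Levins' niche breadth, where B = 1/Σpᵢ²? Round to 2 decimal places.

Convert percentages to proportions (divide by 100).
Σpᵢ² = 0.11² + 0.06² + 0.06² + 0.43² + 0.34² = 0.0121 + 0.0036 + 0.0036 + 0.1849 + 0.1156 = 0.3198
B = 1 / 0.3198 = 3.1270

3.13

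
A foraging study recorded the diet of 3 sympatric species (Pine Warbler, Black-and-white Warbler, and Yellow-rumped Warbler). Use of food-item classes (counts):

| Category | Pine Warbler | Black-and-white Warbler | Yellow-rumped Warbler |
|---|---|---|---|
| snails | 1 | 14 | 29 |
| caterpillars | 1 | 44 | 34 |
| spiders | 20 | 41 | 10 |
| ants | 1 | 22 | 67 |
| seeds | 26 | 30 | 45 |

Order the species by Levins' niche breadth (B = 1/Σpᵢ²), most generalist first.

Black-and-white Warbler > Yellow-rumped Warbler > Pine Warbler

Proportions for Pine Warbler (n=49): 1/49=0.0204, 1/49=0.0204, 20/49=0.4082, 1/49=0.0204, 26/49=0.5306
Proportions for Black-and-white Warbler (n=151): 14/151=0.0927, 44/151=0.2914, 41/151=0.2715, 22/151=0.1457, 30/151=0.1987
Proportions for Yellow-rumped Warbler (n=185): 29/185=0.1568, 34/185=0.1838, 10/185=0.0541, 67/185=0.3622, 45/185=0.2432
Σp_Pineᵢ² = 0.0204² + 0.0204² + 0.4082² + 0.0204² + 0.5306² = 0.000416 + 0.000416 + 0.166627 + 0.000416 + 0.281536 = 0.449411
B_Pine = 1 / 0.449411 = 2.2251
Σp_Blacᵢ² = 0.0927² + 0.2914² + 0.2715² + 0.1457² + 0.1987² = 0.008593 + 0.084914 + 0.073712 + 0.021228 + 0.039482 = 0.227929
B_Blac = 1 / 0.227929 = 4.3873
Σp_Yellᵢ² = 0.1568² + 0.1838² + 0.0541² + 0.3622² + 0.2432² = 0.024586 + 0.033782 + 0.002927 + 0.131189 + 0.059146 = 0.251630
B_Yell = 1 / 0.251630 = 3.9741
Ranking by B (broadest → narrowest): Black-and-white Warbler (4.39) > Yellow-rumped Warbler (3.97) > Pine Warbler (2.23)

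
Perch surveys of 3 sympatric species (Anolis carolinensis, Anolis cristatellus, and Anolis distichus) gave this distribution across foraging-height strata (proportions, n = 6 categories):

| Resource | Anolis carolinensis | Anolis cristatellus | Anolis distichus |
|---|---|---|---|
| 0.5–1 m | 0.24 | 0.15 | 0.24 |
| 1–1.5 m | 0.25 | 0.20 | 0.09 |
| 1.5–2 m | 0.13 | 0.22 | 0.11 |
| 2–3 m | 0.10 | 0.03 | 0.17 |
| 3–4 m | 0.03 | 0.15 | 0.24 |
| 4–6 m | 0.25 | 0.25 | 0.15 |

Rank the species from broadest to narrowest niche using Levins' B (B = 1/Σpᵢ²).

Anolis distichus > Anolis cristatellus > Anolis carolinensis

Σp_caroᵢ² = 0.24² + 0.25² + 0.13² + 0.10² + 0.03² + 0.25² = 0.0576 + 0.0625 + 0.0169 + 0.0100 + 0.0009 + 0.0625 = 0.2104
B_caro = 1 / 0.2104 = 4.7529
Σp_crisᵢ² = 0.15² + 0.20² + 0.22² + 0.03² + 0.15² + 0.25² = 0.0225 + 0.0400 + 0.0484 + 0.0009 + 0.0225 + 0.0625 = 0.1968
B_cris = 1 / 0.1968 = 5.0813
Σp_distᵢ² = 0.24² + 0.09² + 0.11² + 0.17² + 0.24² + 0.15² = 0.0576 + 0.0081 + 0.0121 + 0.0289 + 0.0576 + 0.0225 = 0.1868
B_dist = 1 / 0.1868 = 5.3533
Ranking by B (broadest → narrowest): Anolis distichus (5.35) > Anolis cristatellus (5.08) > Anolis carolinensis (4.75)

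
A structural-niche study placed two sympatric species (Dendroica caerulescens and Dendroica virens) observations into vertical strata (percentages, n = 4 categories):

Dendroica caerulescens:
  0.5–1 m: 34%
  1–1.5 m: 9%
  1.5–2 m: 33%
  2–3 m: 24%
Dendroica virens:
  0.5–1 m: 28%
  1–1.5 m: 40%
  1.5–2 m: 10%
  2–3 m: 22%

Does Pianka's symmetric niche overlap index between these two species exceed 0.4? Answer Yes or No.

Yes

Convert percentages to proportions (divide by 100).
Σ p₁ᵢp₂ᵢ = 0.0952 + 0.0360 + 0.0330 + 0.0528 = 0.2170
Σp_1ᵢ² = 0.34² + 0.09² + 0.33² + 0.24² = 0.1156 + 0.0081 + 0.1089 + 0.0576 = 0.2902
Σp_2ᵢ² = 0.28² + 0.40² + 0.10² + 0.22² = 0.0784 + 0.1600 + 0.0100 + 0.0484 = 0.2968
O = 0.2170 / √(0.2902 × 0.2968) = 0.2170 / 0.29348 = 0.7394
O = 0.7394 > 0.4 → Yes.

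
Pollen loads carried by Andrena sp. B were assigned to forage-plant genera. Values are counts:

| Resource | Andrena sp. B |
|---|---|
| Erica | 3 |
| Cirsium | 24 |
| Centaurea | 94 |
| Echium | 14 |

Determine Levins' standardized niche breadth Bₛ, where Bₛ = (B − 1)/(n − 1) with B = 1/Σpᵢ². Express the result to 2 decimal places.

Proportions for Andrena sp. B (n=135): 3/135=0.0222, 24/135=0.1778, 94/135=0.6963, 14/135=0.1037
Σpᵢ² = 0.0222² + 0.1778² + 0.6963² + 0.1037² = 0.000493 + 0.031613 + 0.484834 + 0.010754 = 0.527694
B = 1 / 0.527694 = 1.8950
Bₛ = (B − 1)/(n − 1) = (1.8950 − 1)/(4 − 1) = 0.8950/3 = 0.2983

0.30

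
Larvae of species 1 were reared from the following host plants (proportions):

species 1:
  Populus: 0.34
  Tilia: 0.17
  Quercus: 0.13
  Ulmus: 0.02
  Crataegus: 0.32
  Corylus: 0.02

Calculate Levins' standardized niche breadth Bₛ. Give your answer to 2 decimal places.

0.56

Σpᵢ² = 0.34² + 0.17² + 0.13² + 0.02² + 0.32² + 0.02² = 0.1156 + 0.0289 + 0.0169 + 0.0004 + 0.1024 + 0.0004 = 0.2646
B = 1 / 0.2646 = 3.7793
Bₛ = (B − 1)/(n − 1) = (3.7793 − 1)/(6 − 1) = 2.7793/5 = 0.5559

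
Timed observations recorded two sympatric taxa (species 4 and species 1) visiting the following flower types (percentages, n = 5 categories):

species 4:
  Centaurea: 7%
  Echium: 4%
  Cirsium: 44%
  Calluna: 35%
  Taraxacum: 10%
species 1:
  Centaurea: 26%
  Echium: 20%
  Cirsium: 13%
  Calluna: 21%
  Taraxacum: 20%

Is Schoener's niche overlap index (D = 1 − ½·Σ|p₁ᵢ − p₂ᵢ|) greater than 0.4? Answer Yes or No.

Convert percentages to proportions (divide by 100).
Σ|p₁ᵢ − p₂ᵢ| = 0.19 + 0.16 + 0.31 + 0.14 + 0.10 = 0.90
D = 1 − ½ × 0.90 = 1 − 0.450 = 0.5500
D = 0.5500 > 0.4 → Yes.

Yes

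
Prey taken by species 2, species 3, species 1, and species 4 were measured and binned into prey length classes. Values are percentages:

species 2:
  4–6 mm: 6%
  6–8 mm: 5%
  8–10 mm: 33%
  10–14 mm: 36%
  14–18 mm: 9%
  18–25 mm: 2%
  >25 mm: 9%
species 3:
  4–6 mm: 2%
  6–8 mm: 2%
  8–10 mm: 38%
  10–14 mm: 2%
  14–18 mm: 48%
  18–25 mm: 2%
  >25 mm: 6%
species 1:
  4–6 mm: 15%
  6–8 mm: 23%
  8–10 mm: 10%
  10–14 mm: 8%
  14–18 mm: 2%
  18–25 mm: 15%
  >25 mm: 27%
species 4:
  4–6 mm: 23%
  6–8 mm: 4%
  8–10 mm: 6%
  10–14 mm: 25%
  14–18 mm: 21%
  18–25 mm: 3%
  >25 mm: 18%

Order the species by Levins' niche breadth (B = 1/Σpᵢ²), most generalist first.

species 1 > species 4 > species 2 > species 3

Convert percentages to proportions (divide by 100).
Σp_2ᵢ² = 0.06² + 0.05² + 0.33² + 0.36² + 0.09² + 0.02² + 0.09² = 0.0036 + 0.0025 + 0.1089 + 0.1296 + 0.0081 + 0.0004 + 0.0081 = 0.2612
B_2 = 1 / 0.2612 = 3.8285
Σp_3ᵢ² = 0.02² + 0.02² + 0.38² + 0.02² + 0.48² + 0.02² + 0.06² = 0.0004 + 0.0004 + 0.1444 + 0.0004 + 0.2304 + 0.0004 + 0.0036 = 0.3800
B_3 = 1 / 0.3800 = 2.6316
Σp_1ᵢ² = 0.15² + 0.23² + 0.10² + 0.08² + 0.02² + 0.15² + 0.27² = 0.0225 + 0.0529 + 0.0100 + 0.0064 + 0.0004 + 0.0225 + 0.0729 = 0.1876
B_1 = 1 / 0.1876 = 5.3305
Σp_4ᵢ² = 0.23² + 0.04² + 0.06² + 0.25² + 0.21² + 0.03² + 0.18² = 0.0529 + 0.0016 + 0.0036 + 0.0625 + 0.0441 + 0.0009 + 0.0324 = 0.1980
B_4 = 1 / 0.1980 = 5.0505
Ranking by B (broadest → narrowest): species 1 (5.33) > species 4 (5.05) > species 2 (3.83) > species 3 (2.63)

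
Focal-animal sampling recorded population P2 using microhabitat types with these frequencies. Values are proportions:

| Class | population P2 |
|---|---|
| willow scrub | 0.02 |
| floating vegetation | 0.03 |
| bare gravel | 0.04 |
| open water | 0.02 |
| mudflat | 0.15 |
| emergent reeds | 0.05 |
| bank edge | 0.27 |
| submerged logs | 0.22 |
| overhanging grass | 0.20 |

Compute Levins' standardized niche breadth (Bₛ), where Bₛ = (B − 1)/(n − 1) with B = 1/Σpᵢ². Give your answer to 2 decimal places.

Σpᵢ² = 0.02² + 0.03² + 0.04² + 0.02² + 0.15² + 0.05² + 0.27² + 0.22² + 0.20² = 0.0004 + 0.0009 + 0.0016 + 0.0004 + 0.0225 + 0.0025 + 0.0729 + 0.0484 + 0.0400 = 0.1896
B = 1 / 0.1896 = 5.2743
Bₛ = (B − 1)/(n − 1) = (5.2743 − 1)/(9 − 1) = 4.2743/8 = 0.5343

0.53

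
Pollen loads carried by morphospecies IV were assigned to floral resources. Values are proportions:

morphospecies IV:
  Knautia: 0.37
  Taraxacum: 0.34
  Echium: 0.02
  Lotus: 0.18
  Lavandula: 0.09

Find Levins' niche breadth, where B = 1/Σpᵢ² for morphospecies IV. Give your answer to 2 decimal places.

Σpᵢ² = 0.37² + 0.34² + 0.02² + 0.18² + 0.09² = 0.1369 + 0.1156 + 0.0004 + 0.0324 + 0.0081 = 0.2934
B = 1 / 0.2934 = 3.4083

3.41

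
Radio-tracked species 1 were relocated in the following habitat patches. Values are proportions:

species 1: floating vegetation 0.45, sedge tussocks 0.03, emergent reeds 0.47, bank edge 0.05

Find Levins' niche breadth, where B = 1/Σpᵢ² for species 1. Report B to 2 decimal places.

Σpᵢ² = 0.45² + 0.03² + 0.47² + 0.05² = 0.2025 + 0.0009 + 0.2209 + 0.0025 = 0.4268
B = 1 / 0.4268 = 2.3430

2.34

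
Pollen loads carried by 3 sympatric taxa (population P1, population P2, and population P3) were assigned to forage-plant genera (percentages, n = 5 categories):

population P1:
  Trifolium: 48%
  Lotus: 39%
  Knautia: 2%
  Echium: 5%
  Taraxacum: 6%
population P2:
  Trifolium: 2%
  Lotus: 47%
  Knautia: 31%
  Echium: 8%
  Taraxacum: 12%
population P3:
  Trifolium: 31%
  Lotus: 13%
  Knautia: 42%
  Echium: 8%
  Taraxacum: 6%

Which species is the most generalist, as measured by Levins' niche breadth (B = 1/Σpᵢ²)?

population P3

Convert percentages to proportions (divide by 100).
Σp_P1ᵢ² = 0.48² + 0.39² + 0.02² + 0.05² + 0.06² = 0.2304 + 0.1521 + 0.0004 + 0.0025 + 0.0036 = 0.3890
B_P1 = 1 / 0.3890 = 2.5707
Σp_P2ᵢ² = 0.02² + 0.47² + 0.31² + 0.08² + 0.12² = 0.0004 + 0.2209 + 0.0961 + 0.0064 + 0.0144 = 0.3382
B_P2 = 1 / 0.3382 = 2.9568
Σp_P3ᵢ² = 0.31² + 0.13² + 0.42² + 0.08² + 0.06² = 0.0961 + 0.0169 + 0.1764 + 0.0064 + 0.0036 = 0.2994
B_P3 = 1 / 0.2994 = 3.3400
Highest B → broadest niche (most generalist): population P3 (B = 3.34).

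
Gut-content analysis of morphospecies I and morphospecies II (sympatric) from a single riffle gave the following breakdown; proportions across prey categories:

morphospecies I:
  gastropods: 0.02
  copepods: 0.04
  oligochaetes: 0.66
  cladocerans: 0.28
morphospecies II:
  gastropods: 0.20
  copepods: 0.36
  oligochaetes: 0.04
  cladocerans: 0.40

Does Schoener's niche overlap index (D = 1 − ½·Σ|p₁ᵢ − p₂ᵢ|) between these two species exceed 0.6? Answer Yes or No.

Σ|p₁ᵢ − p₂ᵢ| = 0.18 + 0.32 + 0.62 + 0.12 = 1.24
D = 1 − ½ × 1.24 = 1 − 0.620 = 0.3800
D = 0.3800 < 0.6 → No.

No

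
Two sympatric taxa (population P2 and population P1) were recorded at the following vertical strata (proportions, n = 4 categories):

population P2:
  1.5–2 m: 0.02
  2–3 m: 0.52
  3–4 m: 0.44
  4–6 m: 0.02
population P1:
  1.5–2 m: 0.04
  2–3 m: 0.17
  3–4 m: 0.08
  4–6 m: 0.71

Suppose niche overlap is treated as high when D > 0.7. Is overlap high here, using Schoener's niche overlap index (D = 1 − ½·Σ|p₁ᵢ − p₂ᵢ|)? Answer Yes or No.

Σ|p₁ᵢ − p₂ᵢ| = 0.02 + 0.35 + 0.36 + 0.69 = 1.42
D = 1 − ½ × 1.42 = 1 − 0.710 = 0.2900
D = 0.2900 < 0.7 → No.

No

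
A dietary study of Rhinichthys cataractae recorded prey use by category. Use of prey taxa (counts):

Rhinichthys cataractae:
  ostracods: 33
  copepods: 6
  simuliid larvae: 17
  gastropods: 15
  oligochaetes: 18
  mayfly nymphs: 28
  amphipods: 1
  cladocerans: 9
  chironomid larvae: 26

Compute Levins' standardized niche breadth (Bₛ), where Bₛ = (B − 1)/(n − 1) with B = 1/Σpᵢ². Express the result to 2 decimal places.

0.71

Proportions for Rhinichthys cataractae (n=153): 33/153=0.2157, 6/153=0.0392, 17/153=0.1111, 15/153=0.0980, 18/153=0.1176, 28/153=0.1830, 1/153=0.0065, 9/153=0.0588, 26/153=0.1699
Σpᵢ² = 0.2157² + 0.0392² + 0.1111² + 0.0980² + 0.1176² + 0.1830² + 0.0065² + 0.0588² + 0.1699² = 0.046526 + 0.001537 + 0.012343 + 0.009604 + 0.013830 + 0.033489 + 0.000042 + 0.003457 + 0.028866 = 0.149694
B = 1 / 0.149694 = 6.6803
Bₛ = (B − 1)/(n − 1) = (6.6803 − 1)/(9 − 1) = 5.6803/8 = 0.7100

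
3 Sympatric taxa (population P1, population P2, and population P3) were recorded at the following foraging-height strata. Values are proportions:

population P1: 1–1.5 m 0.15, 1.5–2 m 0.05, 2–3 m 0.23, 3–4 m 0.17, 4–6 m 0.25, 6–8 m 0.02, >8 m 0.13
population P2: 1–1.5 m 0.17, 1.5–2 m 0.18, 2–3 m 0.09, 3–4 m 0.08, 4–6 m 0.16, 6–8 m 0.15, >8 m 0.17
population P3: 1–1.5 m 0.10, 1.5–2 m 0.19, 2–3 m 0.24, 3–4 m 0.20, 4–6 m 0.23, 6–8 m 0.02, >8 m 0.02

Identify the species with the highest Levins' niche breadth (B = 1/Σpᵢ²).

Σp_P1ᵢ² = 0.15² + 0.05² + 0.23² + 0.17² + 0.25² + 0.02² + 0.13² = 0.0225 + 0.0025 + 0.0529 + 0.0289 + 0.0625 + 0.0004 + 0.0169 = 0.1866
B_P1 = 1 / 0.1866 = 5.3591
Σp_P2ᵢ² = 0.17² + 0.18² + 0.09² + 0.08² + 0.16² + 0.15² + 0.17² = 0.0289 + 0.0324 + 0.0081 + 0.0064 + 0.0256 + 0.0225 + 0.0289 = 0.1528
B_P2 = 1 / 0.1528 = 6.5445
Σp_P3ᵢ² = 0.10² + 0.19² + 0.24² + 0.20² + 0.23² + 0.02² + 0.02² = 0.0100 + 0.0361 + 0.0576 + 0.0400 + 0.0529 + 0.0004 + 0.0004 = 0.1974
B_P3 = 1 / 0.1974 = 5.0659
Highest B → broadest niche (most generalist): population P2 (B = 6.54).

population P2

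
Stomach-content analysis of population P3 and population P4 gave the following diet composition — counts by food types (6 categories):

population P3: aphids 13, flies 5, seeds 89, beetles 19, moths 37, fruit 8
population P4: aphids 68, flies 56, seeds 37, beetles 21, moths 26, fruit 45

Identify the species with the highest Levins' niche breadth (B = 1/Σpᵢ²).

population P4

Proportions for population P3 (n=171): 13/171=0.0760, 5/171=0.0292, 89/171=0.5205, 19/171=0.1111, 37/171=0.2164, 8/171=0.0468
Proportions for population P4 (n=253): 68/253=0.2688, 56/253=0.2213, 37/253=0.1462, 21/253=0.0830, 26/253=0.1028, 45/253=0.1779
Σp_P3ᵢ² = 0.0760² + 0.0292² + 0.5205² + 0.1111² + 0.2164² + 0.0468² = 0.005776 + 0.000853 + 0.270920 + 0.012343 + 0.046829 + 0.002190 = 0.338911
B_P3 = 1 / 0.338911 = 2.9506
Σp_P4ᵢ² = 0.2688² + 0.2213² + 0.1462² + 0.0830² + 0.1028² + 0.1779² = 0.072253 + 0.048974 + 0.021374 + 0.006889 + 0.010568 + 0.031648 = 0.191706
B_P4 = 1 / 0.191706 = 5.2163
Highest B → broadest niche (most generalist): population P4 (B = 5.22).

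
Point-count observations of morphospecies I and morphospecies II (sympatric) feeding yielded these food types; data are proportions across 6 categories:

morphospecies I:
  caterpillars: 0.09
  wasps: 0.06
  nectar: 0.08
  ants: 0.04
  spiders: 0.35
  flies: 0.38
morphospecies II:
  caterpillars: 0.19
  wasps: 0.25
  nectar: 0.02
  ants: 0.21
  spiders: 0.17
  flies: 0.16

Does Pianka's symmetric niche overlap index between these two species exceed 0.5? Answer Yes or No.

Yes

Σ p₁ᵢp₂ᵢ = 0.0171 + 0.0150 + 0.0016 + 0.0084 + 0.0595 + 0.0608 = 0.1624
Σp_1ᵢ² = 0.09² + 0.06² + 0.08² + 0.04² + 0.35² + 0.38² = 0.0081 + 0.0036 + 0.0064 + 0.0016 + 0.1225 + 0.1444 = 0.2866
Σp_2ᵢ² = 0.19² + 0.25² + 0.02² + 0.21² + 0.17² + 0.16² = 0.0361 + 0.0625 + 0.0004 + 0.0441 + 0.0289 + 0.0256 = 0.1976
O = 0.1624 / √(0.2866 × 0.1976) = 0.1624 / 0.23798 = 0.6824
O = 0.6824 > 0.5 → Yes.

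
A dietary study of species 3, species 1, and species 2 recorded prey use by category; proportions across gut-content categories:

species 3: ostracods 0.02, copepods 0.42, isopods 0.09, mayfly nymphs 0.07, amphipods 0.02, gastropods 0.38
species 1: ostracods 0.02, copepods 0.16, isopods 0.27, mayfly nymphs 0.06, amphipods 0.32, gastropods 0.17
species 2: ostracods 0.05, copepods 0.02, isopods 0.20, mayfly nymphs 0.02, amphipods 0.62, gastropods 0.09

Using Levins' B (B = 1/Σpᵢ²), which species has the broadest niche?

species 1

Σp_3ᵢ² = 0.02² + 0.42² + 0.09² + 0.07² + 0.02² + 0.38² = 0.0004 + 0.1764 + 0.0081 + 0.0049 + 0.0004 + 0.1444 = 0.3346
B_3 = 1 / 0.3346 = 2.9886
Σp_1ᵢ² = 0.02² + 0.16² + 0.27² + 0.06² + 0.32² + 0.17² = 0.0004 + 0.0256 + 0.0729 + 0.0036 + 0.1024 + 0.0289 = 0.2338
B_1 = 1 / 0.2338 = 4.2772
Σp_2ᵢ² = 0.05² + 0.02² + 0.20² + 0.02² + 0.62² + 0.09² = 0.0025 + 0.0004 + 0.0400 + 0.0004 + 0.3844 + 0.0081 = 0.4358
B_2 = 1 / 0.4358 = 2.2946
Highest B → broadest niche (most generalist): species 1 (B = 4.28).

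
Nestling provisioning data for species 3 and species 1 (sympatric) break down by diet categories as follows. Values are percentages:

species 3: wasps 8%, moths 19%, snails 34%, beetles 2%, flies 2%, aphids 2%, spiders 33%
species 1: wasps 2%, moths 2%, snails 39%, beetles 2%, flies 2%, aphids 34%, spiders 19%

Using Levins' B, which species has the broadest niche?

species 3

Convert percentages to proportions (divide by 100).
Σp_3ᵢ² = 0.08² + 0.19² + 0.34² + 0.02² + 0.02² + 0.02² + 0.33² = 0.0064 + 0.0361 + 0.1156 + 0.0004 + 0.0004 + 0.0004 + 0.1089 = 0.2682
B_3 = 1 / 0.2682 = 3.7286
Σp_1ᵢ² = 0.02² + 0.02² + 0.39² + 0.02² + 0.02² + 0.34² + 0.19² = 0.0004 + 0.0004 + 0.1521 + 0.0004 + 0.0004 + 0.1156 + 0.0361 = 0.3054
B_1 = 1 / 0.3054 = 3.2744
Highest B → broadest niche (most generalist): species 3 (B = 3.73).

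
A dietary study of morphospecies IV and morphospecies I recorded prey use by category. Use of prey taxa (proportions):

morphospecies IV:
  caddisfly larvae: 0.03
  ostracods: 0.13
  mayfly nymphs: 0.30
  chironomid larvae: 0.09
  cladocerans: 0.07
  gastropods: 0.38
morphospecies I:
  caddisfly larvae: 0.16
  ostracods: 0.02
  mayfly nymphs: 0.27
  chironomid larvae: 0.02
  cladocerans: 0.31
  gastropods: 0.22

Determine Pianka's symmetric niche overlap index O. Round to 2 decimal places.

0.77

Σ p₁ᵢp₂ᵢ = 0.0048 + 0.0026 + 0.0810 + 0.0018 + 0.0217 + 0.0836 = 0.1955
Σp_1ᵢ² = 0.03² + 0.13² + 0.30² + 0.09² + 0.07² + 0.38² = 0.0009 + 0.0169 + 0.0900 + 0.0081 + 0.0049 + 0.1444 = 0.2652
Σp_2ᵢ² = 0.16² + 0.02² + 0.27² + 0.02² + 0.31² + 0.22² = 0.0256 + 0.0004 + 0.0729 + 0.0004 + 0.0961 + 0.0484 = 0.2438
O = 0.1955 / √(0.2652 × 0.2438) = 0.1955 / 0.25427 = 0.7689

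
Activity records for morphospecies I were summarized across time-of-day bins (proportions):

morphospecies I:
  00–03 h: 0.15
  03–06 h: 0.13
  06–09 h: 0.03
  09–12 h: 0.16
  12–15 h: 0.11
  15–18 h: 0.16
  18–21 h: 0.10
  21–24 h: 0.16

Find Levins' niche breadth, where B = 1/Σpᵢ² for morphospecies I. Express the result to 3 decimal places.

Σpᵢ² = 0.15² + 0.13² + 0.03² + 0.16² + 0.11² + 0.16² + 0.10² + 0.16² = 0.0225 + 0.0169 + 0.0009 + 0.0256 + 0.0121 + 0.0256 + 0.0100 + 0.0256 = 0.1392
B = 1 / 0.1392 = 7.18391

7.184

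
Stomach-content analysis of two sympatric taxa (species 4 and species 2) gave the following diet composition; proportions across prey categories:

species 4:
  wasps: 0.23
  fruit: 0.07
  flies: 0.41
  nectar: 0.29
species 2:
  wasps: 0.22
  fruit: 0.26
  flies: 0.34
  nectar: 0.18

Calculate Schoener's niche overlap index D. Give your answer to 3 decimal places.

0.810

Σ|p₁ᵢ − p₂ᵢ| = 0.01 + 0.19 + 0.07 + 0.11 = 0.38
D = 1 − ½ × 0.38 = 1 − 0.190 = 0.81000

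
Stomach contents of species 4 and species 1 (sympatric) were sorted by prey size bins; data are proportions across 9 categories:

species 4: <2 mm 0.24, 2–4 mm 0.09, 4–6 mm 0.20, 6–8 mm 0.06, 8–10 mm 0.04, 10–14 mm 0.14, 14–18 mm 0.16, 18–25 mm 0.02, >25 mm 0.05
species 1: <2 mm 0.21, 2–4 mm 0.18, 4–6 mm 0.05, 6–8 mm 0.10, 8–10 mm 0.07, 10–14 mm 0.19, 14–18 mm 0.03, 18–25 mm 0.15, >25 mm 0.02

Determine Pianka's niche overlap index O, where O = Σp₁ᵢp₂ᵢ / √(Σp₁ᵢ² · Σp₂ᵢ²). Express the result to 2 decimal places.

0.77

Σ p₁ᵢp₂ᵢ = 0.0504 + 0.0162 + 0.0100 + 0.0060 + 0.0028 + 0.0266 + 0.0048 + 0.0030 + 0.0010 = 0.1208
Σp_1ᵢ² = 0.24² + 0.09² + 0.20² + 0.06² + 0.04² + 0.14² + 0.16² + 0.02² + 0.05² = 0.0576 + 0.0081 + 0.0400 + 0.0036 + 0.0016 + 0.0196 + 0.0256 + 0.0004 + 0.0025 = 0.1590
Σp_2ᵢ² = 0.21² + 0.18² + 0.05² + 0.10² + 0.07² + 0.19² + 0.03² + 0.15² + 0.02² = 0.0441 + 0.0324 + 0.0025 + 0.0100 + 0.0049 + 0.0361 + 0.0009 + 0.0225 + 0.0004 = 0.1538
O = 0.1208 / √(0.1590 × 0.1538) = 0.1208 / 0.15638 = 0.7725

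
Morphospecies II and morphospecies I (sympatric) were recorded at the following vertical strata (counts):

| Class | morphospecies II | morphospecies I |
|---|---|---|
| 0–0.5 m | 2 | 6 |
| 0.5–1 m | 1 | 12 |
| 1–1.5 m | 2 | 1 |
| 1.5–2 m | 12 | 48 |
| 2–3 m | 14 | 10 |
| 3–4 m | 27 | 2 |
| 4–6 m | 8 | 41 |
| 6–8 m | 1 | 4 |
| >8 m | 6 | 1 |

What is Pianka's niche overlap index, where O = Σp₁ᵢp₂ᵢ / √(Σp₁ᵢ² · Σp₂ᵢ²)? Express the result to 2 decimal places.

Proportions for morphospecies II (n=73): 2/73=0.0274, 1/73=0.0137, 2/73=0.0274, 12/73=0.1644, 14/73=0.1918, 27/73=0.3699, 8/73=0.1096, 1/73=0.0137, 6/73=0.0822
Proportions for morphospecies I (n=125): 6/125=0.0480, 12/125=0.0960, 1/125=0.0080, 48/125=0.3840, 10/125=0.0800, 2/125=0.0160, 41/125=0.3280, 4/125=0.0320, 1/125=0.0080
Σ p₁ᵢp₂ᵢ = 0.001315 + 0.001315 + 0.000219 + 0.063130 + 0.015344 + 0.005918 + 0.035949 + 0.000438 + 0.000658 = 0.124286
Σp_1ᵢ² = 0.0274² + 0.0137² + 0.0274² + 0.1644² + 0.1918² + 0.3699² + 0.1096² + 0.0137² + 0.0822² = 0.000751 + 0.000188 + 0.000751 + 0.027027 + 0.036787 + 0.136826 + 0.012012 + 0.000188 + 0.006757 = 0.221287
Σp_2ᵢ² = 0.0480² + 0.0960² + 0.0080² + 0.3840² + 0.0800² + 0.0160² + 0.3280² + 0.0320² + 0.0080² = 0.002304 + 0.009216 + 0.000064 + 0.147456 + 0.006400 + 0.000256 + 0.107584 + 0.001024 + 0.000064 = 0.274368
O = 0.124286 / √(0.221287 × 0.274368) = 0.124286 / 0.2464023 = 0.5044

0.50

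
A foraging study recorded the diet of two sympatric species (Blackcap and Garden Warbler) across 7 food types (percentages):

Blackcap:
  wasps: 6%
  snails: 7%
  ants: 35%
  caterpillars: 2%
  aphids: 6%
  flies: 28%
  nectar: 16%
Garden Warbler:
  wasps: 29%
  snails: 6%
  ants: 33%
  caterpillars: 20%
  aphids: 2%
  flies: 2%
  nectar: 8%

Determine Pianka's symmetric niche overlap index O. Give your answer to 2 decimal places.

Convert percentages to proportions (divide by 100).
Σ p₁ᵢp₂ᵢ = 0.0174 + 0.0042 + 0.1155 + 0.0040 + 0.0012 + 0.0056 + 0.0128 = 0.1607
Σp_1ᵢ² = 0.06² + 0.07² + 0.35² + 0.02² + 0.06² + 0.28² + 0.16² = 0.0036 + 0.0049 + 0.1225 + 0.0004 + 0.0036 + 0.0784 + 0.0256 = 0.2390
Σp_2ᵢ² = 0.29² + 0.06² + 0.33² + 0.20² + 0.02² + 0.02² + 0.08² = 0.0841 + 0.0036 + 0.1089 + 0.0400 + 0.0004 + 0.0004 + 0.0064 = 0.2438
O = 0.1607 / √(0.2390 × 0.2438) = 0.1607 / 0.24139 = 0.6657

0.67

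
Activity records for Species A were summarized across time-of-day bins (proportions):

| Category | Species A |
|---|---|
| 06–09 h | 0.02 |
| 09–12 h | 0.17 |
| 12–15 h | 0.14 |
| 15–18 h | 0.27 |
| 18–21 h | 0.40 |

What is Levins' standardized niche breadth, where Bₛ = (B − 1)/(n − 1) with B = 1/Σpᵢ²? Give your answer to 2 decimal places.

0.64

Σpᵢ² = 0.02² + 0.17² + 0.14² + 0.27² + 0.40² = 0.0004 + 0.0289 + 0.0196 + 0.0729 + 0.1600 = 0.2818
B = 1 / 0.2818 = 3.5486
Bₛ = (B − 1)/(n − 1) = (3.5486 − 1)/(5 − 1) = 2.5486/4 = 0.6372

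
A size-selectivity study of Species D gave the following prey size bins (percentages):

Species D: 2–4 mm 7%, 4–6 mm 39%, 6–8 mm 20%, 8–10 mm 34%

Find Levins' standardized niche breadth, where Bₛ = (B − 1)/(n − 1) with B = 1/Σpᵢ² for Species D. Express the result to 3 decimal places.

0.733

Convert percentages to proportions (divide by 100).
Σpᵢ² = 0.07² + 0.39² + 0.20² + 0.34² = 0.0049 + 0.1521 + 0.0400 + 0.1156 = 0.3126
B = 1 / 0.3126 = 3.19898
Bₛ = (B − 1)/(n − 1) = (3.19898 − 1)/(4 − 1) = 2.19898/3 = 0.73299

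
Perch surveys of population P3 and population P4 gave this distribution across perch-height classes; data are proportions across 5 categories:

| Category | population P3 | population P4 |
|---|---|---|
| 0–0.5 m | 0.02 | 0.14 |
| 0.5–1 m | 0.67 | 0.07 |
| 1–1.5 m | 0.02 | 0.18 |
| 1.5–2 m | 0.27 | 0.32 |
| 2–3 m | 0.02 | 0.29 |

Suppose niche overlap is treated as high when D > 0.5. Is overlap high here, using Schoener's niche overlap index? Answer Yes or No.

Σ|p₁ᵢ − p₂ᵢ| = 0.12 + 0.60 + 0.16 + 0.05 + 0.27 = 1.20
D = 1 − ½ × 1.20 = 1 − 0.600 = 0.4000
D = 0.4000 < 0.5 → No.

No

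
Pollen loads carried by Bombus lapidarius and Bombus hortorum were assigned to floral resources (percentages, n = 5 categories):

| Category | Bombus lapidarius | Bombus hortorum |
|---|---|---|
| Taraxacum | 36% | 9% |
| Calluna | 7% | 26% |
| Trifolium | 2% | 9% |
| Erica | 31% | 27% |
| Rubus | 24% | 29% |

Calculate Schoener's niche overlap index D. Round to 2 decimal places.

0.69

Convert percentages to proportions (divide by 100).
Σ|p₁ᵢ − p₂ᵢ| = 0.27 + 0.19 + 0.07 + 0.04 + 0.05 = 0.62
D = 1 − ½ × 0.62 = 1 − 0.310 = 0.6900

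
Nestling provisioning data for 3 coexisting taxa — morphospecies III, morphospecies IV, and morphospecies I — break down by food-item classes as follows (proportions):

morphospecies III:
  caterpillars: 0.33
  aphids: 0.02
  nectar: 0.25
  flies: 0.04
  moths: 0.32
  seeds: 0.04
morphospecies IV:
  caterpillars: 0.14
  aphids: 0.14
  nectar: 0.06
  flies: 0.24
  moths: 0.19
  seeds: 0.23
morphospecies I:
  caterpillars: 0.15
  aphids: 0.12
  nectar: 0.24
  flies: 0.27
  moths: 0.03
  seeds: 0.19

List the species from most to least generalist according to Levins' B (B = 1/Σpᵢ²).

morphospecies IV > morphospecies I > morphospecies III

Σp_IIIᵢ² = 0.33² + 0.02² + 0.25² + 0.04² + 0.32² + 0.04² = 0.1089 + 0.0004 + 0.0625 + 0.0016 + 0.1024 + 0.0016 = 0.2774
B_III = 1 / 0.2774 = 3.6049
Σp_IVᵢ² = 0.14² + 0.14² + 0.06² + 0.24² + 0.19² + 0.23² = 0.0196 + 0.0196 + 0.0036 + 0.0576 + 0.0361 + 0.0529 = 0.1894
B_IV = 1 / 0.1894 = 5.2798
Σp_Iᵢ² = 0.15² + 0.12² + 0.24² + 0.27² + 0.03² + 0.19² = 0.0225 + 0.0144 + 0.0576 + 0.0729 + 0.0009 + 0.0361 = 0.2044
B_I = 1 / 0.2044 = 4.8924
Ranking by B (broadest → narrowest): morphospecies IV (5.28) > morphospecies I (4.89) > morphospecies III (3.60)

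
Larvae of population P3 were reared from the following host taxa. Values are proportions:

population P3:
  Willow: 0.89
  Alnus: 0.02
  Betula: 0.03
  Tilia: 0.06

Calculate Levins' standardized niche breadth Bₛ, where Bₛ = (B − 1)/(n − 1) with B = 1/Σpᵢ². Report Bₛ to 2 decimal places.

0.08

Σpᵢ² = 0.89² + 0.02² + 0.03² + 0.06² = 0.7921 + 0.0004 + 0.0009 + 0.0036 = 0.7970
B = 1 / 0.7970 = 1.2547
Bₛ = (B − 1)/(n − 1) = (1.2547 − 1)/(4 − 1) = 0.2547/3 = 0.0849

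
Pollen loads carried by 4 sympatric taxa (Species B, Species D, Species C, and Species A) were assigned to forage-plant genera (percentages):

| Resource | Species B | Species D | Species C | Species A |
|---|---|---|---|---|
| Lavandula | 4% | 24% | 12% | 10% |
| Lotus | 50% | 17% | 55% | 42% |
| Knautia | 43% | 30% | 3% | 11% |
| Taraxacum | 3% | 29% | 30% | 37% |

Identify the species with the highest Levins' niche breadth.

Convert percentages to proportions (divide by 100).
Σp_Bᵢ² = 0.04² + 0.50² + 0.43² + 0.03² = 0.0016 + 0.2500 + 0.1849 + 0.0009 = 0.4374
B_B = 1 / 0.4374 = 2.2862
Σp_Dᵢ² = 0.24² + 0.17² + 0.30² + 0.29² = 0.0576 + 0.0289 + 0.0900 + 0.0841 = 0.2606
B_D = 1 / 0.2606 = 3.8373
Σp_Cᵢ² = 0.12² + 0.55² + 0.03² + 0.30² = 0.0144 + 0.3025 + 0.0009 + 0.0900 = 0.4078
B_C = 1 / 0.4078 = 2.4522
Σp_Aᵢ² = 0.10² + 0.42² + 0.11² + 0.37² = 0.0100 + 0.1764 + 0.0121 + 0.1369 = 0.3354
B_A = 1 / 0.3354 = 2.9815
Highest B → broadest niche (most generalist): Species D (B = 3.84).

Species D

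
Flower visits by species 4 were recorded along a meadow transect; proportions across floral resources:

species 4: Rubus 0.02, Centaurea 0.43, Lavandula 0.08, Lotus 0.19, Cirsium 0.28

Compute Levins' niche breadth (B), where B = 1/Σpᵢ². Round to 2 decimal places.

3.27

Σpᵢ² = 0.02² + 0.43² + 0.08² + 0.19² + 0.28² = 0.0004 + 0.1849 + 0.0064 + 0.0361 + 0.0784 = 0.3062
B = 1 / 0.3062 = 3.2658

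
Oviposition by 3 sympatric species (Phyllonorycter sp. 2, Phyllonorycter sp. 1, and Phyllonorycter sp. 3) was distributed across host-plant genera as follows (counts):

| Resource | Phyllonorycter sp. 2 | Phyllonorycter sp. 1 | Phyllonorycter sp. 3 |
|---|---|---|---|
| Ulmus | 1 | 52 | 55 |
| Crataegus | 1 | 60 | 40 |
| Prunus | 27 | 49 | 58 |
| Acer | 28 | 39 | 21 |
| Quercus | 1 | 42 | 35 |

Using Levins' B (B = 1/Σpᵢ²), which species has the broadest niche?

Proportions for Phyllonorycter sp. 2 (n=58): 1/58=0.0172, 1/58=0.0172, 27/58=0.4655, 28/58=0.4828, 1/58=0.0172
Proportions for Phyllonorycter sp. 1 (n=242): 52/242=0.2149, 60/242=0.2479, 49/242=0.2025, 39/242=0.1612, 42/242=0.1736
Proportions for Phyllonorycter sp. 3 (n=209): 55/209=0.2632, 40/209=0.1914, 58/209=0.2775, 21/209=0.1005, 35/209=0.1675
Σp_2ᵢ² = 0.0172² + 0.0172² + 0.4655² + 0.4828² + 0.0172² = 0.000296 + 0.000296 + 0.216690 + 0.233096 + 0.000296 = 0.450674
B_2 = 1 / 0.450674 = 2.2189
Σp_1ᵢ² = 0.2149² + 0.2479² + 0.2025² + 0.1612² + 0.1736² = 0.046182 + 0.061454 + 0.041006 + 0.025985 + 0.030137 = 0.204764
B_1 = 1 / 0.204764 = 4.8837
Σp_3ᵢ² = 0.2632² + 0.1914² + 0.2775² + 0.1005² + 0.1675² = 0.069274 + 0.036634 + 0.077006 + 0.010100 + 0.028056 = 0.221070
B_3 = 1 / 0.221070 = 4.5235
Highest B → broadest niche (most generalist): Phyllonorycter sp. 1 (B = 4.88).

Phyllonorycter sp. 1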